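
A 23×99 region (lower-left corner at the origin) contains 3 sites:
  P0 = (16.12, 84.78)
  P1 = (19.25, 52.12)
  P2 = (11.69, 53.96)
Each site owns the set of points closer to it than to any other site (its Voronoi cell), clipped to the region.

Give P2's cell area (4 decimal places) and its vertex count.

Area of P2's cell: 775.0185 (4 vertices)

1. box [0,23]×[0,99]: [(0, 0) (23, 0) (23, 99) (0, 99)]
2. ⊥bis P2·P0 via (13.905,69.37): [(0, 71.3687) (0, 0) (23, 0) (23, 68.0627)]  |A|=1603.4609
3. ⊥bis P2·P1 via (15.47,53.04): [(19.2573, 68.6007) (0, 71.3687) (0, 0) (2.5608, 0)]  |A|=775.0185
4. canonical 4-gon: [(19.2573, 68.6007) (0, 71.3687) (0, 0) (2.5608, 0)]
5. shoelace: 775.0185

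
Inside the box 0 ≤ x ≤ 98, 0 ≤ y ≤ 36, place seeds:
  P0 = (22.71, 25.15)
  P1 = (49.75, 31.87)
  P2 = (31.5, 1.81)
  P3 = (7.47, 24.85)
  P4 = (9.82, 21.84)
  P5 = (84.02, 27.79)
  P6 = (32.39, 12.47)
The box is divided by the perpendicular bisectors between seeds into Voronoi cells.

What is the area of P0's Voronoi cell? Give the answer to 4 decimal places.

Area of P0's cell: 351.1723

1. box [0,98]×[0,36]: [(0, 0) (98, 0) (98, 36) (0, 36)]
2. ⊥bis P0·P1 via (36.23,28.51): [(0, 0) (43.3153, 0) (34.3686, 36) (0, 36)]  |A|=1398.3103
3. ⊥bis P0·P2 via (27.105,13.48): [(0, 3.2721) (38.8646, 17.9088) (34.3686, 36) (0, 36)]  |A|=946.8645
4. ⊥bis P0·P3 via (15.09,25): [(15.4035, 9.0731) (38.8646, 17.9088) (34.3686, 36) (14.8735, 36)]  |A|=494.5541
5. ⊥bis P0·P4 via (16.265,23.495): [(15.0245, 28.3257) (19.5658, 10.6407) (38.8646, 17.9088) (34.3686, 36) (14.8735, 36)]  |A|=454.1895
6. ⊥bis P0·P5 via (53.365,26.47): [(15.0245, 28.3257) (19.5658, 10.6407) (38.8646, 17.9088) (34.3686, 36) (14.8735, 36)]  |A|=454.1895
7. ⊥bis P0·P6 via (27.55,18.81): [(15.0245, 28.3257) (19.1205, 12.3749) (36.872, 25.9265) (34.3686, 36) (14.8735, 36)]  |A|=351.1723
8. canonical 5-gon: [(15.0245, 28.3257) (19.1205, 12.3749) (36.872, 25.9265) (34.3686, 36) (14.8735, 36)]
9. shoelace: 351.1723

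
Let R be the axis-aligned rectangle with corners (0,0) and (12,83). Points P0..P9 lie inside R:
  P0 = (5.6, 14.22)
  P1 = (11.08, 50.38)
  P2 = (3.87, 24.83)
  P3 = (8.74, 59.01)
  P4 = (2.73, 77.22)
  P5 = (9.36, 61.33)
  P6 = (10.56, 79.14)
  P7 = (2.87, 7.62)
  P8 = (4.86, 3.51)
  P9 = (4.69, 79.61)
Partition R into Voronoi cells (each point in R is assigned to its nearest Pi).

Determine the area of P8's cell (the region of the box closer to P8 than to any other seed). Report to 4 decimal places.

Area of P8's cell: 78.0782

1. box [0,12]×[0,83]: [(0, 0) (12, 0) (12, 83) (0, 83)]
2. ⊥bis P8·P0 via (5.23,8.865): [(0, 9.2264) (0, 0) (12, 0) (12, 8.3972)]  |A|=105.7416
3. ⊥bis P8·P1 via (7.97,26.945): [(0, 9.2264) (0, 0) (12, 0) (12, 8.3972)]  |A|=105.7416
4. ⊥bis P8·P2 via (4.365,14.17): [(0, 9.2264) (0, 0) (12, 0) (12, 8.3972)]  |A|=105.7416
5. ⊥bis P8·P3 via (6.8,31.26): [(0, 9.2264) (0, 0) (12, 0) (12, 8.3972)]  |A|=105.7416
6. ⊥bis P8·P4 via (3.795,40.365): [(0, 9.2264) (0, 0) (12, 0) (12, 8.3972)]  |A|=105.7416
7. ⊥bis P8·P5 via (7.11,32.42): [(0, 9.2264) (0, 0) (12, 0) (12, 8.3972)]  |A|=105.7416
8. ⊥bis P8·P6 via (7.71,41.325): [(0, 9.2264) (0, 0) (12, 0) (12, 8.3972)]  |A|=105.7416
9. ⊥bis P8·P7 via (3.865,5.565): [(9.9999, 8.5354) (0, 3.6936) (0, 0) (12, 0) (12, 8.3972)]  |A|=78.0782
10. ⊥bis P8·P9 via (4.775,41.56): [(9.9999, 8.5354) (0, 3.6936) (0, 0) (12, 0) (12, 8.3972)]  |A|=78.0782
11. canonical 5-gon: [(9.9999, 8.5354) (0, 3.6936) (0, 0) (12, 0) (12, 8.3972)]
12. shoelace: 78.0782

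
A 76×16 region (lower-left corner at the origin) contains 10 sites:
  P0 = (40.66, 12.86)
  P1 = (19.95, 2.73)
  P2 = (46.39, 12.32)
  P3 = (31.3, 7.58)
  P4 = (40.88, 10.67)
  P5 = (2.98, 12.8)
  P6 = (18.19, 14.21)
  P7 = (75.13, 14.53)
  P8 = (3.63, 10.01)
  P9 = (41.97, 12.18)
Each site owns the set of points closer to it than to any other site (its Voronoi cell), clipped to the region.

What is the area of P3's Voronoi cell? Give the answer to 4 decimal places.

1. box [0,76]×[0,16]: [(0, 0) (76, 0) (76, 16) (0, 16)]
2. ⊥bis P3·P0 via (35.98,10.22): [(0, 0) (41.7451, 0) (32.7195, 16) (0, 16)]  |A|=595.7169
3. ⊥bis P3·P1 via (25.625,5.155): [(27.8278, 0) (41.7451, 0) (32.7195, 16) (20.9908, 16)]  |A|=205.1682
4. ⊥bis P3·P2 via (38.845,9.95): [(27.8278, 0) (41.7451, 0) (32.7195, 16) (20.9908, 16)]  |A|=205.1682
5. ⊥bis P3·P4 via (36.09,9.125): [(27.8278, 0) (39.0332, 0) (35.4121, 11.2268) (32.7195, 16) (20.9908, 16)]  |A|=189.9453
6. ⊥bis P3·P5 via (17.14,10.19): [(27.8278, 0) (39.0332, 0) (35.4121, 11.2268) (32.7195, 16) (20.9908, 16)]  |A|=189.9453
7. ⊥bis P3·P6 via (24.745,10.895): [(23.8925, 9.2093) (27.8278, 0) (39.0332, 0) (35.4121, 11.2268) (32.7195, 16) (27.3267, 16)]  |A|=168.4328
8. ⊥bis P3·P7 via (53.215,11.055): [(23.8925, 9.2093) (27.8278, 0) (39.0332, 0) (35.4121, 11.2268) (32.7195, 16) (27.3267, 16)]  |A|=168.4328
9. ⊥bis P3·P8 via (17.465,8.795): [(23.8925, 9.2093) (27.8278, 0) (39.0332, 0) (35.4121, 11.2268) (32.7195, 16) (27.3267, 16)]  |A|=168.4328
10. ⊥bis P3·P9 via (36.635,9.88): [(23.8925, 9.2093) (27.8278, 0) (39.0332, 0) (35.4121, 11.2268) (32.7195, 16) (27.3267, 16)]  |A|=168.4328
11. canonical 6-gon: [(23.8925, 9.2093) (27.8278, 0) (39.0332, 0) (35.4121, 11.2268) (32.7195, 16) (27.3267, 16)]
12. shoelace: 168.4328

Area of P3's cell: 168.4328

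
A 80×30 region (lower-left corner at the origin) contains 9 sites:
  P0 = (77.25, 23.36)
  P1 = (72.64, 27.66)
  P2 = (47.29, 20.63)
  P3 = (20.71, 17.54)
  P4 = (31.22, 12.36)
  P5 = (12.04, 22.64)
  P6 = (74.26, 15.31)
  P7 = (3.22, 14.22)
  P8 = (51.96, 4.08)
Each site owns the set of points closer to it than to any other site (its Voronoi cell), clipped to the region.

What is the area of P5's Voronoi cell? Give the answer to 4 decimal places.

1. box [0,80]×[0,30]: [(0, 0) (80, 0) (80, 30) (0, 30)]
2. ⊥bis P5·P0 via (44.645,23): [(0, 0) (44.8989, 0) (44.5677, 30) (0, 30)]  |A|=1341.9999
3. ⊥bis P5·P1 via (42.34,25.15): [(0, 0) (44.4234, 0) (41.9382, 30) (0, 30)]  |A|=1295.4243
4. ⊥bis P5·P2 via (29.665,21.635): [(0, 0) (28.4313, 0) (30.142, 30) (0, 30)]  |A|=878.5999
5. ⊥bis P5·P3 via (16.375,20.09): [(0, 0) (4.5574, 0) (22.2044, 30) (0, 30)]  |A|=401.4265
6. ⊥bis P5·P4 via (21.63,17.5): [(0, 0) (4.5574, 0) (22.2044, 30) (0, 30)]  |A|=401.4265
7. ⊥bis P5·P6 via (43.15,18.975): [(0, 0) (4.5574, 0) (22.2044, 30) (0, 30)]  |A|=401.4265
8. ⊥bis P5·P7 via (7.63,18.43): [(0, 26.4225) (12.4367, 13.3949) (22.2044, 30) (0, 30)]  |A|=206.5993
9. ⊥bis P5·P8 via (32,13.36): [(0, 26.4225) (12.4367, 13.3949) (22.2044, 30) (0, 30)]  |A|=206.5993
10. canonical 4-gon: [(0, 26.4225) (12.4367, 13.3949) (22.2044, 30) (0, 30)]
11. shoelace: 206.5993

Area of P5's cell: 206.5993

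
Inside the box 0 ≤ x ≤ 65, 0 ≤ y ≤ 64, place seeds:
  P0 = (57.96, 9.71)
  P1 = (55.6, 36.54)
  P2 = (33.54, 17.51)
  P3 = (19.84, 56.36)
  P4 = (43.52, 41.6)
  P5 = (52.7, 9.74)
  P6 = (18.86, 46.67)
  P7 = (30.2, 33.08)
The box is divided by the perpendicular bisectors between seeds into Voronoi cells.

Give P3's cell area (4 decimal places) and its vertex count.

Area of P3's cell: 454.1021 (4 vertices)

1. box [0,65]×[0,64]: [(0, 0) (65, 0) (65, 64) (0, 64)]
2. ⊥bis P3·P0 via (38.9,33.035): [(0, 1.2479) (65, 54.3626) (65, 64) (0, 64)]  |A|=2352.659
3. ⊥bis P3·P1 via (37.72,46.45): [(0, 1.2479) (23.1527, 20.1671) (47.4471, 64) (0, 64)]  |A|=1766.3118
4. ⊥bis P3·P2 via (26.69,36.935): [(0, 27.5231) (33.8447, 39.458) (47.4471, 64) (0, 64)]  |A|=1199.4979
5. ⊥bis P3·P4 via (31.68,48.98): [(0, 27.5231) (23.4629, 35.797) (41.0421, 64) (0, 64)]  |A|=1006.6826
6. ⊥bis P3·P5 via (36.27,33.05): [(0, 27.5231) (23.4629, 35.797) (41.0421, 64) (0, 64)]  |A|=1006.6826
7. ⊥bis P3·P6 via (19.35,51.515): [(0, 53.472) (32.4352, 50.1916) (41.0421, 64) (0, 64)]  |A|=454.1021
8. ⊥bis P3·P7 via (25.02,44.72): [(0, 53.472) (32.4352, 50.1916) (41.0421, 64) (0, 64)]  |A|=454.1021
9. canonical 4-gon: [(0, 53.472) (32.4352, 50.1916) (41.0421, 64) (0, 64)]
10. shoelace: 454.1021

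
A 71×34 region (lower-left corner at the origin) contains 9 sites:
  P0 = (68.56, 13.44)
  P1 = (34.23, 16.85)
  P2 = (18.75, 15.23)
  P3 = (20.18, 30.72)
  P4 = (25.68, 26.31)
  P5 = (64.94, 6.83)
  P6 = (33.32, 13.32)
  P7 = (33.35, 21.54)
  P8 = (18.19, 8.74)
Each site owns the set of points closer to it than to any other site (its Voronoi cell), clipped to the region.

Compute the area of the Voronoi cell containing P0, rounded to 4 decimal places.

1. box [0,71]×[0,34]: [(0, 0) (71, 0) (71, 34) (0, 34)]
2. ⊥bis P0·P1 via (51.395,15.145): [(49.8906, 0) (71, 0) (71, 34) (53.2679, 34)]  |A|=660.3053
3. ⊥bis P0·P2 via (43.655,14.335): [(49.8906, 0) (71, 0) (71, 34) (53.2679, 34)]  |A|=660.3053
4. ⊥bis P0·P3 via (44.37,22.08): [(49.8906, 0) (71, 0) (71, 34) (53.2679, 34)]  |A|=660.3053
5. ⊥bis P0·P4 via (47.12,19.875): [(49.8906, 0) (71, 0) (71, 34) (53.2679, 34)]  |A|=660.3053
6. ⊥bis P0·P5 via (66.75,10.135): [(51.7152, 18.3689) (71, 7.8075) (71, 34) (53.2679, 34)]  |A|=391.1452
7. ⊥bis P0·P6 via (50.94,13.38): [(51.7152, 18.3689) (71, 7.8075) (71, 34) (53.2679, 34)]  |A|=391.1452
8. ⊥bis P0·P7 via (50.955,17.49): [(52.1393, 22.6379) (51.7152, 18.3689) (71, 7.8075) (71, 34) (54.7531, 34)]  |A|=382.7075
9. ⊥bis P0·P8 via (43.375,11.09): [(52.1393, 22.6379) (51.7152, 18.3689) (71, 7.8075) (71, 34) (54.7531, 34)]  |A|=382.7075
10. canonical 5-gon: [(52.1393, 22.6379) (51.7152, 18.3689) (71, 7.8075) (71, 34) (54.7531, 34)]
11. shoelace: 382.7075

Area of P0's cell: 382.7075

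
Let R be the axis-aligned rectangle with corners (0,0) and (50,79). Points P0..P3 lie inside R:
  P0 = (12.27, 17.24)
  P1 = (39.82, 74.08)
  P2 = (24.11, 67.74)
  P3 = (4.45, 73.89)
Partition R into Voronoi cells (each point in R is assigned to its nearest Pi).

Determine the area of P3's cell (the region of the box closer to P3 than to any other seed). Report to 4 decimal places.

Area of P3's cell: 392.7512

1. box [0,50]×[0,79]: [(0, 0) (50, 0) (50, 79) (0, 79)]
2. ⊥bis P3·P0 via (8.36,45.565): [(0, 44.411) (50, 51.313) (50, 79) (0, 79)]  |A|=1556.9002
3. ⊥bis P3·P1 via (22.135,73.985): [(0, 44.411) (22.2773, 47.4862) (22.1081, 79) (0, 79)]  |A|=733.6307
4. ⊥bis P3·P2 via (14.28,70.815): [(0, 44.411) (6.2921, 45.2795) (16.8404, 79) (0, 79)]  |A|=392.7512
5. canonical 4-gon: [(0, 44.411) (6.2921, 45.2795) (16.8404, 79) (0, 79)]
6. shoelace: 392.7512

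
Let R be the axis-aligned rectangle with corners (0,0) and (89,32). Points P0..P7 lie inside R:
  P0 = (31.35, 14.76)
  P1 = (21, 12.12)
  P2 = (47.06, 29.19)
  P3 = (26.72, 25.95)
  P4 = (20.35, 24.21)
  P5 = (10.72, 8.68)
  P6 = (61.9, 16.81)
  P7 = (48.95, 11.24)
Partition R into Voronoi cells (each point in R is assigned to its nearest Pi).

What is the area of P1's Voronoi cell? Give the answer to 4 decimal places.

Area of P1's cell: 198.5913

1. box [0,89]×[0,32]: [(0, 0) (89, 0) (89, 32) (0, 32)]
2. ⊥bis P1·P0 via (26.175,13.44): [(0, 0) (29.6032, 0) (21.4409, 32) (0, 32)]  |A|=816.7045
3. ⊥bis P1·P2 via (34.03,20.655): [(0, 0) (29.6032, 0) (21.4409, 32) (0, 32)]  |A|=816.7045
4. ⊥bis P1·P3 via (23.86,19.035): [(0, 28.9033) (0, 0) (29.6032, 0) (24.8526, 18.6245)]  |A|=634.8332
5. ⊥bis P1·P4 via (20.675,18.165): [(0, 17.0534) (0, 0) (29.6032, 0) (24.9117, 18.3928)]  |A|=484.6573
6. ⊥bis P1·P5 via (15.86,10.4): [(13.3926, 17.7735) (19.3402, 0) (29.6032, 0) (24.9117, 18.3928)]  |A|=198.5913
7. ⊥bis P1·P6 via (41.45,14.465): [(13.3926, 17.7735) (19.3402, 0) (29.6032, 0) (24.9117, 18.3928)]  |A|=198.5913
8. ⊥bis P1·P7 via (34.975,11.68): [(13.3926, 17.7735) (19.3402, 0) (29.6032, 0) (24.9117, 18.3928)]  |A|=198.5913
9. canonical 4-gon: [(13.3926, 17.7735) (19.3402, 0) (29.6032, 0) (24.9117, 18.3928)]
10. shoelace: 198.5913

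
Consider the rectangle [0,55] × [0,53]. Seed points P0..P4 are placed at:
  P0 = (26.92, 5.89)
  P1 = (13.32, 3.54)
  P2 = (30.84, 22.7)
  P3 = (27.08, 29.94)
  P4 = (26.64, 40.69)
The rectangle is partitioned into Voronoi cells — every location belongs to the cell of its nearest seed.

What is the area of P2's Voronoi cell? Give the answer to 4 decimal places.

Area of P2's cell: 653.4109

1. box [0,55]×[0,53]: [(0, 0) (55, 0) (55, 53) (0, 53)]
2. ⊥bis P2·P0 via (28.88,14.295): [(0, 21.0297) (55, 8.204) (55, 53) (0, 53)]  |A|=2111.0755
3. ⊥bis P2·P1 via (22.08,13.12): [(0, 33.3101) (18.0273, 16.8258) (55, 8.204) (55, 53) (0, 53)]  |A|=2000.3841
4. ⊥bis P2·P3 via (28.96,26.32): [(15.3654, 19.2598) (18.0273, 16.8258) (55, 8.204) (55, 39.8435)]  |A|=660.532
5. ⊥bis P2·P4 via (28.74,31.695): [(47.9417, 36.1779) (15.3654, 19.2598) (18.0273, 16.8258) (55, 8.204) (55, 37.8257)]  |A|=653.4109
6. canonical 5-gon: [(47.9417, 36.1779) (15.3654, 19.2598) (18.0273, 16.8258) (55, 8.204) (55, 37.8257)]
7. shoelace: 653.4109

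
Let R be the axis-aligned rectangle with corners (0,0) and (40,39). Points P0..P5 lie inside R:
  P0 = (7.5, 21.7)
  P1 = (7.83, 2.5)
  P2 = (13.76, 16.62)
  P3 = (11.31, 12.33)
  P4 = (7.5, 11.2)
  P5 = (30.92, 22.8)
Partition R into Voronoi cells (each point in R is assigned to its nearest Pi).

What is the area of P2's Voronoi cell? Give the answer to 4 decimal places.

Area of P2's cell: 171.9358

1. box [0,40]×[0,39]: [(0, 0) (40, 0) (40, 39) (0, 39)]
2. ⊥bis P2·P0 via (10.63,19.16): [(0, 6.0608) (0, 0) (40, 0) (40, 39) (26.7302, 39)]  |A|=1119.7648
3. ⊥bis P2·P1 via (10.795,9.56): [(4.8617, 12.0518) (33.5584, 0) (40, 0) (40, 39) (26.7302, 39)]  |A|=902.8117
4. ⊥bis P2·P3 via (12.535,14.475): [(8.6354, 16.7021) (37.881, 0) (40, 0) (40, 39) (26.7302, 39)]  |A|=777.2505
5. ⊥bis P2·P4 via (10.63,13.91): [(8.6354, 16.7021) (37.881, 0) (40, 0) (40, 39) (26.7302, 39)]  |A|=777.2505
6. ⊥bis P2·P5 via (22.34,19.71): [(18.8778, 29.3236) (8.6354, 16.7021) (27.2523, 6.07)]  |A|=171.9358
7. canonical 3-gon: [(18.8778, 29.3236) (8.6354, 16.7021) (27.2523, 6.07)]
8. shoelace: 171.9358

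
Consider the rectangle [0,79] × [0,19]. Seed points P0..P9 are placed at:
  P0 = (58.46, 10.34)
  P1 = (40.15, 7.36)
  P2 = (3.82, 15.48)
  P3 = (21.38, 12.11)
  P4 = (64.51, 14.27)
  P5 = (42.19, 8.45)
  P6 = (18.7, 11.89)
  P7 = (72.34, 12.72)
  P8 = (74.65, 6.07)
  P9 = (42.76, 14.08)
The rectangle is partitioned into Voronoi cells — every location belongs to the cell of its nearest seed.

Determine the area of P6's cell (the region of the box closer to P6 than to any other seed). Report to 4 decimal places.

Area of P6's cell: 189.9033

1. box [0,79]×[0,19]: [(0, 0) (79, 0) (79, 19) (0, 19)]
2. ⊥bis P6·P0 via (38.58,11.115): [(0, 0) (38.1467, 0) (38.8874, 19) (0, 19)]  |A|=731.8238
3. ⊥bis P6·P1 via (29.425,9.625): [(0, 0) (27.3923, 0) (31.4049, 19) (0, 19)]  |A|=558.5734
4. ⊥bis P6·P2 via (11.26,13.685): [(7.9583, 0) (27.3923, 0) (31.4049, 19) (12.5423, 19)]  |A|=363.8175
5. ⊥bis P6·P3 via (20.04,12): [(7.9583, 0) (21.0251, 0) (19.4654, 19) (12.5423, 19)]  |A|=189.9033
6. ⊥bis P6·P4 via (41.605,13.08): [(7.9583, 0) (21.0251, 0) (19.4654, 19) (12.5423, 19)]  |A|=189.9033
7. ⊥bis P6·P5 via (30.445,10.17): [(7.9583, 0) (21.0251, 0) (19.4654, 19) (12.5423, 19)]  |A|=189.9033
8. ⊥bis P6·P7 via (45.52,12.305): [(7.9583, 0) (21.0251, 0) (19.4654, 19) (12.5423, 19)]  |A|=189.9033
9. ⊥bis P6·P8 via (46.675,8.98): [(7.9583, 0) (21.0251, 0) (19.4654, 19) (12.5423, 19)]  |A|=189.9033
10. ⊥bis P6·P9 via (30.73,12.985): [(7.9583, 0) (21.0251, 0) (19.4654, 19) (12.5423, 19)]  |A|=189.9033
11. canonical 4-gon: [(7.9583, 0) (21.0251, 0) (19.4654, 19) (12.5423, 19)]
12. shoelace: 189.9033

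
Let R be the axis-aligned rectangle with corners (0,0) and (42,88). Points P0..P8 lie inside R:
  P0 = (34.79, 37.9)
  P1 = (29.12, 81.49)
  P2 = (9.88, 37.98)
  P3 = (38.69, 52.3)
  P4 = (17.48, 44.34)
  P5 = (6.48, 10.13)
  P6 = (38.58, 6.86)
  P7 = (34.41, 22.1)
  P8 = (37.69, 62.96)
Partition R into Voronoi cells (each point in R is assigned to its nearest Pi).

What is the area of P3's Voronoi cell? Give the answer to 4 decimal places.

Area of P3's cell: 176.3637

1. box [0,42]×[0,88]: [(0, 0) (42, 0) (42, 88) (0, 88)]
2. ⊥bis P3·P0 via (36.74,45.1): [(0, 55.0504) (42, 43.6754) (42, 88) (0, 88)]  |A|=1622.7575
3. ⊥bis P3·P1 via (33.905,66.895): [(0, 55.7792) (0, 55.0504) (42, 43.6754) (42, 69.549)]  |A|=558.6484
4. ⊥bis P3·P2 via (24.285,45.14): [(16.3349, 61.1346) (22.3705, 48.9917) (42, 43.6754) (42, 69.549)]  |A|=435.1593
5. ⊥bis P3·P4 via (28.085,48.32): [(22.5153, 63.1609) (28.4509, 47.345) (42, 43.6754) (42, 69.549)]  |A|=348.324
6. ⊥bis P3·P5 via (22.585,31.215): [(22.5153, 63.1609) (28.4509, 47.345) (42, 43.6754) (42, 69.549)]  |A|=348.324
7. ⊥bis P3·P6 via (38.635,29.58): [(22.5153, 63.1609) (28.4509, 47.345) (42, 43.6754) (42, 69.549)]  |A|=348.324
8. ⊥bis P3·P7 via (36.55,37.2): [(22.5153, 63.1609) (28.4509, 47.345) (42, 43.6754) (42, 69.549)]  |A|=348.324
9. ⊥bis P3·P8 via (38.19,57.63): [(25.0535, 56.3977) (28.4509, 47.345) (42, 43.6754) (42, 57.9874)]  |A|=176.3637
10. canonical 4-gon: [(25.0535, 56.3977) (28.4509, 47.345) (42, 43.6754) (42, 57.9874)]
11. shoelace: 176.3637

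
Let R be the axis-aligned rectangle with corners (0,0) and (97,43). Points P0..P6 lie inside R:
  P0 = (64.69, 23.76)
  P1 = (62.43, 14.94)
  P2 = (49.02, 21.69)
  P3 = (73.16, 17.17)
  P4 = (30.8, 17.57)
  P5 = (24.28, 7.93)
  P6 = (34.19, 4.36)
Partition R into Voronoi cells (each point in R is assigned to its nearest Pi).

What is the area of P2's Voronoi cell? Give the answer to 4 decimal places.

Area of P2's cell: 562.7835

1. box [0,97]×[0,43]: [(0, 0) (97, 0) (97, 43) (0, 43)]
2. ⊥bis P2·P0 via (56.855,22.725): [(0, 0) (59.857, 0) (54.1767, 43) (0, 43)]  |A|=2451.7233
3. ⊥bis P2·P1 via (55.725,18.315): [(0, 0) (46.506, 0) (57.0815, 21.01) (54.1767, 43) (0, 43)]  |A|=2311.4718
4. ⊥bis P2·P3 via (61.09,19.43): [(0, 0) (46.506, 0) (57.0815, 21.01) (54.1767, 43) (0, 43)]  |A|=2311.4718
5. ⊥bis P2·P4 via (39.91,19.63): [(44.3488, 0) (46.506, 0) (57.0815, 21.01) (54.1767, 43) (34.6255, 43)]  |A|=613.5246
6. ⊥bis P2·P5 via (36.65,14.81): [(43.9801, 1.6308) (44.8871, 0) (46.506, 0) (57.0815, 21.01) (54.1767, 43) (34.6255, 43)]  |A|=613.0857
7. ⊥bis P2·P6 via (41.605,13.025): [(41.3552, 13.2387) (49.6129, 6.1723) (57.0815, 21.01) (54.1767, 43) (34.6255, 43)]  |A|=562.7835
8. canonical 5-gon: [(41.3552, 13.2387) (49.6129, 6.1723) (57.0815, 21.01) (54.1767, 43) (34.6255, 43)]
9. shoelace: 562.7835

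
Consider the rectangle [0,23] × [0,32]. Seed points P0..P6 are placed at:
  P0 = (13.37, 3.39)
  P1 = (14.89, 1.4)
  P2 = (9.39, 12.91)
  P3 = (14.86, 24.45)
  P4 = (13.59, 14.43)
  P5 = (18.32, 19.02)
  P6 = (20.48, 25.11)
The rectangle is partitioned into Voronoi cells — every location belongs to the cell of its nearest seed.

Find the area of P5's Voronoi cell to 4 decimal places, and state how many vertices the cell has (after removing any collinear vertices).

1. box [0,23]×[0,32]: [(0, 0) (23, 0) (23, 32) (0, 32)]
2. ⊥bis P5·P0 via (15.845,11.205): [(0, 16.2231) (23, 8.939) (23, 32) (0, 32)]  |A|=446.6357
3. ⊥bis P5·P1 via (16.605,10.21): [(0, 16.2231) (22.7862, 9.0067) (23, 8.9651) (23, 32) (0, 32)]  |A|=446.6329
4. ⊥bis P5·P2 via (13.855,15.965): [(17.4623, 10.6928) (22.7862, 9.0067) (23, 8.9651) (23, 32) (2.8837, 32)]  |A|=278.1608
5. ⊥bis P5·P3 via (16.59,21.735): [(11.9361, 18.7695) (17.4623, 10.6928) (22.7862, 9.0067) (23, 8.9651) (23, 25.8195)]  |A|=110.8963
6. ⊥bis P5·P4 via (15.955,16.725): [(13.1935, 19.5707) (23, 9.4651) (23, 25.8195)]  |A|=80.1895
7. ⊥bis P5·P6 via (19.4,22.065): [(17.9275, 22.5873) (13.1935, 19.5707) (23, 9.4651) (23, 20.7882)]  |A|=67.4289
8. canonical 4-gon: [(17.9275, 22.5873) (13.1935, 19.5707) (23, 9.4651) (23, 20.7882)]
9. shoelace: 67.4289

Area of P5's cell: 67.4289 (4 vertices)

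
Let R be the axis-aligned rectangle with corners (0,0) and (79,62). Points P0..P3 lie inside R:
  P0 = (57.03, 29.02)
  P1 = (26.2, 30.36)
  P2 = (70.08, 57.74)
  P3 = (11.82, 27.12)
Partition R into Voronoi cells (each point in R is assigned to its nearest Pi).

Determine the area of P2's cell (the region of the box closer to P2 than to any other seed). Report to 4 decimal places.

1. box [0,79]×[0,62]: [(0, 0) (79, 0) (79, 62) (0, 62)]
2. ⊥bis P2·P0 via (63.555,43.38): [(79, 36.362) (79, 62) (22.5767, 62)]  |A|=723.2902
3. ⊥bis P2·P1 via (48.14,44.05): [(42.6234, 52.891) (79, 36.362) (79, 62) (36.9397, 62)]  |A|=657.8745
4. ⊥bis P2·P3 via (40.95,42.43): [(42.6234, 52.891) (79, 36.362) (79, 62) (36.9397, 62)]  |A|=657.8745
5. canonical 4-gon: [(42.6234, 52.891) (79, 36.362) (79, 62) (36.9397, 62)]
6. shoelace: 657.8745

Area of P2's cell: 657.8745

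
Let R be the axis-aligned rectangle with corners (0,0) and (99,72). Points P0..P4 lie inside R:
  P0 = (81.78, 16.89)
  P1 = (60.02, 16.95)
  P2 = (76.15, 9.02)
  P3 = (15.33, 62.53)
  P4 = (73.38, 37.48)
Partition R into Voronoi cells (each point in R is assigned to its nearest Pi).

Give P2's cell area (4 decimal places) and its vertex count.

1. box [0,99]×[0,72]: [(0, 0) (99, 0) (99, 72) (0, 72)]
2. ⊥bis P2·P0 via (78.965,12.955): [(0, 69.4446) (0, 0) (97.0744, 0)]  |A|=3370.6447
3. ⊥bis P2·P1 via (68.085,12.985): [(70.905, 18.7209) (61.7012, 0) (97.0744, 0)]  |A|=331.11
4. ⊥bis P2·P3 via (45.74,35.775): [(70.905, 18.7209) (61.7012, 0) (97.0744, 0)]  |A|=331.11
5. ⊥bis P2·P4 via (74.765,23.25): [(70.905, 18.7209) (61.7012, 0) (97.0744, 0)]  |A|=331.11
6. canonical 3-gon: [(70.905, 18.7209) (61.7012, 0) (97.0744, 0)]
7. shoelace: 331.11

Area of P2's cell: 331.1100 (3 vertices)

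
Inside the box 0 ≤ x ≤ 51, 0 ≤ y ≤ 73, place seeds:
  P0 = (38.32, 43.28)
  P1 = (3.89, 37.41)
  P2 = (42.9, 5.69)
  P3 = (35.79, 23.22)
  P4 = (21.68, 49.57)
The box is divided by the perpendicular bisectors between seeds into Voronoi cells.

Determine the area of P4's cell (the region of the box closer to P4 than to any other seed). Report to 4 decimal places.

Area of P4's cell: 1007.1424

1. box [0,51]×[0,73]: [(0, 0) (51, 0) (51, 73) (0, 73)]
2. ⊥bis P4·P0 via (30,46.425): [(0, 0) (12.4511, 0) (40.0455, 73) (0, 73)]  |A|=1916.1261
3. ⊥bis P4·P1 via (12.785,43.49): [(0, 62.1944) (23.1555, 28.318) (40.0455, 73) (0, 73)]  |A|=1019.7598
4. ⊥bis P4·P2 via (32.29,27.63): [(0, 62.1944) (23.1555, 28.318) (40.0455, 73) (0, 73)]  |A|=1019.7598
5. ⊥bis P4·P3 via (28.735,36.395): [(0, 62.1944) (20.6089, 32.0436) (25.5675, 34.6988) (40.0455, 73) (0, 73)]  |A|=1007.1424
6. canonical 5-gon: [(0, 62.1944) (20.6089, 32.0436) (25.5675, 34.6988) (40.0455, 73) (0, 73)]
7. shoelace: 1007.1424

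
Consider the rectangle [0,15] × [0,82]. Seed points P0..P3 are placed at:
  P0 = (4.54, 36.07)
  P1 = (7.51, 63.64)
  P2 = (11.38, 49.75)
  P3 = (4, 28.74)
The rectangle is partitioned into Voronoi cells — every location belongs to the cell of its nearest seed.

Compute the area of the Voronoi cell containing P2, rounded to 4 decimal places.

Area of P2's cell: 195.1963

1. box [0,15]×[0,82]: [(0, 0) (15, 0) (15, 82) (0, 82)]
2. ⊥bis P2·P0 via (7.96,42.91): [(0, 46.89) (15, 39.39) (15, 82) (0, 82)]  |A|=582.9
3. ⊥bis P2·P1 via (9.445,56.695): [(0, 54.0635) (0, 46.89) (15, 39.39) (15, 58.2427)]  |A|=195.1963
4. ⊥bis P2·P3 via (7.69,39.245): [(0, 54.0635) (0, 46.89) (15, 39.39) (15, 58.2427)]  |A|=195.1963
5. canonical 4-gon: [(0, 54.0635) (0, 46.89) (15, 39.39) (15, 58.2427)]
6. shoelace: 195.1963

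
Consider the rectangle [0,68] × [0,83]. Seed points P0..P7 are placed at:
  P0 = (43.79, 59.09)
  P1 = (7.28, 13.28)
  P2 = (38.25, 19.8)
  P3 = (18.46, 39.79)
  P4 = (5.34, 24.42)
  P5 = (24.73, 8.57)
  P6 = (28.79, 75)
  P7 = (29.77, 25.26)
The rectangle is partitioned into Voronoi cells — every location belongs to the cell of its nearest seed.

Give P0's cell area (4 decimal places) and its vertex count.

Area of P0's cell: 1418.2518 (6 vertices)

1. box [0,68]×[0,83]: [(0, 0) (68, 0) (68, 83) (0, 83)]
2. ⊥bis P0·P1 via (25.535,36.185): [(0, 56.5361) (68, 2.3409) (68, 83) (0, 83)]  |A|=3642.182
3. ⊥bis P0·P2 via (41.02,39.445): [(0, 56.5361) (17.2369, 42.7985) (68, 35.6407) (68, 83) (0, 83)]  |A|=2796.9809
4. ⊥bis P0·P3 via (31.125,49.44): [(38.4662, 39.8051) (68, 35.6407) (68, 83) (5.5542, 83)]  |A|=2048.0184
5. ⊥bis P0·P4 via (24.565,41.755): [(38.4662, 39.8051) (68, 35.6407) (68, 83) (5.5542, 83)]  |A|=2048.0184
6. ⊥bis P0·P5 via (34.26,33.83): [(38.4662, 39.8051) (68, 35.6407) (68, 83) (5.5542, 83)]  |A|=2048.0184
7. ⊥bis P0·P6 via (36.29,67.045): [(25.478, 56.8514) (38.4662, 39.8051) (68, 35.6407) (68, 83) (53.2129, 83)]  |A|=1424.9133
8. ⊥bis P0·P7 via (36.78,42.175): [(25.478, 56.8514) (36.6054, 42.2474) (44.578, 38.9433) (68, 35.6407) (68, 83) (53.2129, 83)]  |A|=1418.2518
9. canonical 6-gon: [(25.478, 56.8514) (36.6054, 42.2474) (44.578, 38.9433) (68, 35.6407) (68, 83) (53.2129, 83)]
10. shoelace: 1418.2518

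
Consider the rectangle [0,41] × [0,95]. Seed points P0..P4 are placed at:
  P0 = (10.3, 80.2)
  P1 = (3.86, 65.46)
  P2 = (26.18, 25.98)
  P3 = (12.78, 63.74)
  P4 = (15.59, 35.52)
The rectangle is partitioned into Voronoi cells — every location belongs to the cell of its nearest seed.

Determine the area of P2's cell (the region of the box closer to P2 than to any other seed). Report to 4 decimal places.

1. box [0,41]×[0,95]: [(0, 0) (41, 0) (41, 95) (0, 95)]
2. ⊥bis P2·P0 via (18.24,53.09): [(0, 47.7479) (0, 0) (41, 0) (41, 59.756)]  |A|=2203.8283
3. ⊥bis P2·P1 via (15.02,45.72): [(38.6078, 59.0553) (0, 37.2284) (0, 0) (41, 0) (41, 59.756)]  |A|=2000.7631
4. ⊥bis P2·P3 via (19.48,44.86): [(3.4143, 39.1587) (0, 37.2284) (0, 0) (41, 0) (41, 52.4969)]  |A|=1852.874
5. ⊥bis P2·P4 via (20.885,30.75): [(40.2293, 52.2234) (0, 7.5663) (0, 0) (41, 0) (41, 52.4969)]  |A|=1243.0034
6. canonical 5-gon: [(40.2293, 52.2234) (0, 7.5663) (0, 0) (41, 0) (41, 52.4969)]
7. shoelace: 1243.0034

Area of P2's cell: 1243.0034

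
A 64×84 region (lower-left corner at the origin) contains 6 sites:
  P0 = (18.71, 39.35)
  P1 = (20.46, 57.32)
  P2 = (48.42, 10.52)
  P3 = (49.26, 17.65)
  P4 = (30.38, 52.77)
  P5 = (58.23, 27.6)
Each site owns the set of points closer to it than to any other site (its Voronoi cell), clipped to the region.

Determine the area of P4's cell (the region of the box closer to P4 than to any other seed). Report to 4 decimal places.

Area of P4's cell: 1324.6267

1. box [0,64]×[0,84]: [(0, 0) (64, 0) (64, 84) (0, 84)]
2. ⊥bis P4·P0 via (24.545,46.06): [(0, 67.4043) (64, 11.75) (64, 84) (0, 84)]  |A|=2843.0624
3. ⊥bis P4·P1 via (25.42,55.045): [(22.2244, 48.078) (64, 11.75) (64, 84) (38.7008, 84)]  |A|=1963.5418
4. ⊥bis P4·P2 via (39.4,31.645): [(22.2244, 48.078) (40.5547, 32.138) (64, 42.1488) (64, 84) (38.7008, 84)]  |A|=1607.1876
5. ⊥bis P4·P3 via (39.82,35.21): [(22.2244, 48.078) (38.0909, 34.2805) (64, 48.2088) (64, 84) (38.7008, 84)]  |A|=1491.2353
6. ⊥bis P4·P5 via (44.305,40.185): [(22.2244, 48.078) (38.0909, 34.2805) (39.7981, 35.1982) (64, 61.977) (64, 84) (38.7008, 84)]  |A|=1324.6267
7. canonical 6-gon: [(22.2244, 48.078) (38.0909, 34.2805) (39.7981, 35.1982) (64, 61.977) (64, 84) (38.7008, 84)]
8. shoelace: 1324.6267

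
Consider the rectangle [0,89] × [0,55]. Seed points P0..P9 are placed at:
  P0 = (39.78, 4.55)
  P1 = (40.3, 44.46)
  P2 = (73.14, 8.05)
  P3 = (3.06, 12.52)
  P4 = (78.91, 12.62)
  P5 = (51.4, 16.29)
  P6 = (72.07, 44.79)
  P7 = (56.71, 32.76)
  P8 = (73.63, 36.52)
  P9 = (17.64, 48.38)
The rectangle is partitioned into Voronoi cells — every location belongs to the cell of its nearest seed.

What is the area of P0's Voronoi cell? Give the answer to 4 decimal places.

Area of P0's cell: 528.1151

1. box [0,89]×[0,55]: [(0, 0) (89, 0) (89, 55) (0, 55)]
2. ⊥bis P0·P1 via (40.04,24.505): [(0, 25.0267) (0, 0) (89, 0) (89, 23.8671)]  |A|=2175.7731
3. ⊥bis P0·P2 via (56.46,6.3): [(54.5699, 24.3157) (0, 25.0267) (0, 0) (57.121, 0)]  |A|=1377.3194
4. ⊥bis P0·P3 via (21.42,8.535): [(54.5699, 24.3157) (24.929, 24.7019) (19.5675, 0) (57.121, 0)]  |A|=823.6973
5. ⊥bis P0·P4 via (59.345,8.585): [(54.5699, 24.3157) (24.929, 24.7019) (19.5675, 0) (57.121, 0)]  |A|=823.6973
6. ⊥bis P0·P5 via (45.59,10.42): [(31.2438, 24.6196) (24.929, 24.7019) (19.5675, 0) (56.1176, 0)]  |A|=528.1386
7. ⊥bis P0·P6 via (55.925,24.67): [(31.2438, 24.6196) (24.929, 24.7019) (19.5675, 0) (56.1176, 0)]  |A|=528.1386
8. ⊥bis P0·P7 via (48.245,18.655): [(31.2438, 24.6196) (24.929, 24.7019) (19.5675, 0) (56.1176, 0)]  |A|=528.1386
9. ⊥bis P0·P8 via (56.705,20.535): [(31.2438, 24.6196) (24.929, 24.7019) (19.5675, 0) (56.1176, 0)]  |A|=528.1386
10. ⊥bis P0·P9 via (28.71,26.465): [(31.2438, 24.6196) (25.2123, 24.6982) (24.8932, 24.537) (19.5675, 0) (56.1176, 0)]  |A|=528.1151
11. canonical 5-gon: [(31.2438, 24.6196) (25.2123, 24.6982) (24.8932, 24.537) (19.5675, 0) (56.1176, 0)]
12. shoelace: 528.1151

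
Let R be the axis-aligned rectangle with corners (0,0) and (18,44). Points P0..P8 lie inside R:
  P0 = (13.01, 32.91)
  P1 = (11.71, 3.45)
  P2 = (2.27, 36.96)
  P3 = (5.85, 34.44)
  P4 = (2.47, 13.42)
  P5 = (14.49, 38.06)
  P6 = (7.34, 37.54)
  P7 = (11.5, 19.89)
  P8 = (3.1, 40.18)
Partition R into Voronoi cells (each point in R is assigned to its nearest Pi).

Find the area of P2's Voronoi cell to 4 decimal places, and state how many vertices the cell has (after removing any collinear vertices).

Area of P2's cell: 25.4312 (4 vertices)

1. box [0,18]×[0,44]: [(0, 0) (18, 0) (18, 44) (0, 44)]
2. ⊥bis P2·P0 via (7.64,34.935): [(0, 14.6749) (11.0584, 44) (0, 44)]  |A|=162.1441
3. ⊥bis P2·P1 via (6.99,20.205): [(0, 18.2359) (1.5024, 18.6591) (11.0584, 44) (0, 44)]  |A|=159.469
4. ⊥bis P2·P3 via (4.06,35.7): [(0, 29.9322) (9.9025, 44) (0, 44)]  |A|=69.6528
5. ⊥bis P2·P4 via (2.37,25.19): [(0, 29.9322) (9.9025, 44) (0, 44)]  |A|=69.6528
6. ⊥bis P2·P5 via (8.38,37.51): [(0, 29.9322) (8.0346, 41.3465) (7.7958, 44) (0, 44)]  |A|=66.8578
7. ⊥bis P2·P6 via (4.805,37.25): [(0, 29.9322) (4.8534, 36.8271) (4.0328, 44) (0, 44)]  |A|=48.6016
8. ⊥bis P2·P7 via (6.885,28.425): [(0, 29.9322) (4.8534, 36.8271) (4.0328, 44) (0, 44)]  |A|=48.6016
9. ⊥bis P2·P8 via (2.685,38.57): [(0, 39.2621) (0, 29.9322) (4.8534, 36.8271) (4.7138, 38.047)]  |A|=25.4312
10. canonical 4-gon: [(0, 39.2621) (0, 29.9322) (4.8534, 36.8271) (4.7138, 38.047)]
11. shoelace: 25.4312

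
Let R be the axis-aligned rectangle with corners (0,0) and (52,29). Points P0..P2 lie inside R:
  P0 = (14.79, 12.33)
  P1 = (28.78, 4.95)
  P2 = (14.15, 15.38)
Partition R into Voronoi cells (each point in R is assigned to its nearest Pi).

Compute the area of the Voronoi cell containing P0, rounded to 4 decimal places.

Area of P0's cell: 279.3011

1. box [0,52]×[0,29]: [(0, 0) (52, 0) (52, 29) (0, 29)]
2. ⊥bis P0·P1 via (21.785,8.64): [(0, 0) (17.2272, 0) (32.5253, 29) (0, 29)]  |A|=721.4117
3. ⊥bis P0·P2 via (14.47,13.855): [(0, 10.8187) (0, 0) (17.2272, 0) (25.7889, 16.2301)]  |A|=279.3011
4. canonical 4-gon: [(0, 10.8187) (0, 0) (17.2272, 0) (25.7889, 16.2301)]
5. shoelace: 279.3011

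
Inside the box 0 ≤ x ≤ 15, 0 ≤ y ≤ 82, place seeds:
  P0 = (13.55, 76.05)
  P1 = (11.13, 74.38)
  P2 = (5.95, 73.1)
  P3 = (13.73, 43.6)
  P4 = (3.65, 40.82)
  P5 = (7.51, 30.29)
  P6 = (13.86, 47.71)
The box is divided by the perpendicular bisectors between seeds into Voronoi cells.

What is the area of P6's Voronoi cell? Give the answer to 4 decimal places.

1. box [0,15]×[0,82]: [(0, 0) (15, 0) (15, 82) (0, 82)]
2. ⊥bis P6·P0 via (13.705,61.88): [(0, 61.7301) (0, 0) (15, 0) (15, 61.8942)]  |A|=927.1819
3. ⊥bis P6·P1 via (12.495,61.045): [(0, 59.766) (0, 0) (15, 0) (15, 61.3014)]  |A|=908.0055
4. ⊥bis P6·P2 via (9.905,60.405): [(11.6972, 60.9633) (0, 57.3192) (0, 0) (15, 0) (15, 61.3014)]  |A|=893.6953
5. ⊥bis P6·P3 via (13.795,45.655): [(11.6972, 60.9633) (0, 57.3192) (0, 46.0913) (15, 45.6169) (15, 61.3014)]  |A|=205.8836
6. ⊥bis P6·P4 via (8.755,44.265): [(11.6972, 60.9633) (0, 57.3192) (0, 57.2387) (7.6866, 45.8482) (15, 45.6169) (15, 61.3014)]  |A|=163.041
7. ⊥bis P6·P5 via (10.685,39): [(11.6972, 60.9633) (0, 57.3192) (0, 57.2387) (7.6866, 45.8482) (15, 45.6169) (15, 61.3014)]  |A|=163.041
8. canonical 6-gon: [(11.6972, 60.9633) (0, 57.3192) (0, 57.2387) (7.6866, 45.8482) (15, 45.6169) (15, 61.3014)]
9. shoelace: 163.041

Area of P6's cell: 163.0410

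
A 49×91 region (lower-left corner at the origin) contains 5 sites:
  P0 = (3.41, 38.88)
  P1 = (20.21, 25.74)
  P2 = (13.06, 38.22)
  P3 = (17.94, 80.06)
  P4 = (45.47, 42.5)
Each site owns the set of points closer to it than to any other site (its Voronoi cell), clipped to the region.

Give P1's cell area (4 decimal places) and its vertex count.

Area of P1's cell: 1369.0454 (6 vertices)

1. box [0,49]×[0,91]: [(0, 0) (49, 0) (49, 91) (0, 91)]
2. ⊥bis P1·P0 via (11.81,32.31): [(0, 17.2105) (0, 0) (49, 0) (49, 79.8589)]  |A|=2378.1982
3. ⊥bis P1·P2 via (16.635,31.98): [(7.4248, 26.7033) (0, 17.2105) (0, 0) (49, 0) (49, 50.5224)]  |A|=1768.3641
4. ⊥bis P1·P3 via (19.075,52.9): [(7.4248, 26.7033) (0, 17.2105) (0, 0) (49, 0) (49, 50.5224)]  |A|=1768.3641
5. ⊥bis P1·P4 via (32.84,34.12): [(29.4055, 39.2964) (7.4248, 26.7033) (0, 17.2105) (0, 0) (49, 0) (49, 9.7643)]  |A|=1369.0454
6. canonical 6-gon: [(29.4055, 39.2964) (7.4248, 26.7033) (0, 17.2105) (0, 0) (49, 0) (49, 9.7643)]
7. shoelace: 1369.0454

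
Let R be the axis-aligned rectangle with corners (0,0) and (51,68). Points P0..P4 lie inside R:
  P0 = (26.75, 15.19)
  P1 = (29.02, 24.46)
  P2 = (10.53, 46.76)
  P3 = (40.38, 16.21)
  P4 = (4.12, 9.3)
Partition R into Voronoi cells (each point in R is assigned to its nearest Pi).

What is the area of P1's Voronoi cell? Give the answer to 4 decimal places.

Area of P1's cell: 781.3105

1. box [0,51]×[0,68]: [(0, 0) (51, 0) (51, 68) (0, 68)]
2. ⊥bis P1·P0 via (27.885,19.825): [(0, 26.6534) (51, 14.1647) (51, 68) (0, 68)]  |A|=2427.1395
3. ⊥bis P1·P2 via (19.775,35.61): [(6.927, 24.9571) (51, 14.1647) (51, 61.5001)]  |A|=1043.1076
4. ⊥bis P1·P3 via (34.7,20.335): [(6.927, 24.9571) (33.3566, 18.4851) (51, 42.7796) (51, 61.5001)]  |A|=790.6751
5. ⊥bis P1·P4 via (16.57,16.88): [(10.0672, 27.5608) (12.4803, 23.5972) (33.3566, 18.4851) (51, 42.7796) (51, 61.5001)]  |A|=781.3105
6. canonical 5-gon: [(10.0672, 27.5608) (12.4803, 23.5972) (33.3566, 18.4851) (51, 42.7796) (51, 61.5001)]
7. shoelace: 781.3105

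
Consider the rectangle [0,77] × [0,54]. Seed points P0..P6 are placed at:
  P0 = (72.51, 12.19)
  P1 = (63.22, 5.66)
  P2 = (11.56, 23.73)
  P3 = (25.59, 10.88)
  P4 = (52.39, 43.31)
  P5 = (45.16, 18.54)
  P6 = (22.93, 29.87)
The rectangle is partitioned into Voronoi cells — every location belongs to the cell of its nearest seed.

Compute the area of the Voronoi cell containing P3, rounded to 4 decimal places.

Area of P3's cell: 515.7827

1. box [0,77]×[0,54]: [(0, 0) (77, 0) (77, 54) (0, 54)]
2. ⊥bis P3·P0 via (49.05,11.535): [(0, 0) (49.3721, 0) (47.8644, 54) (0, 54)]  |A|=2625.3838
3. ⊥bis P3·P1 via (44.405,8.27): [(0, 0) (43.2578, 0) (48.3476, 36.6917) (47.8644, 54) (0, 54)]  |A|=2513.2126
4. ⊥bis P3·P2 via (18.575,17.305): [(2.7254, 0) (43.2578, 0) (48.3476, 36.6917) (47.9922, 49.4235)]  |A|=1040.5481
5. ⊥bis P3·P4 via (38.99,27.095): [(32.4737, 32.48) (2.7254, 0) (43.2578, 0) (46.1909, 21.1442)]  |A|=819.8898
6. ⊥bis P3·P5 via (35.375,14.71): [(29.6334, 29.3789) (2.7254, 0) (41.1327, 0)]  |A|=564.181
7. ⊥bis P3·P6 via (24.26,20.375): [(32.6952, 21.5565) (20.9639, 19.9133) (2.7254, 0) (41.1327, 0)]  |A|=515.7827
8. canonical 4-gon: [(32.6952, 21.5565) (20.9639, 19.9133) (2.7254, 0) (41.1327, 0)]
9. shoelace: 515.7827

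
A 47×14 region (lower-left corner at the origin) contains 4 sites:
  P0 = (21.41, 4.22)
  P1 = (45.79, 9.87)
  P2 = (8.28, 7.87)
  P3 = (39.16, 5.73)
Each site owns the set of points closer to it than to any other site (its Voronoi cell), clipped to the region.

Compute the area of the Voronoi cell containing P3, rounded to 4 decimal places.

1. box [0,47]×[0,14]: [(0, 0) (47, 0) (47, 14) (0, 14)]
2. ⊥bis P3·P0 via (30.285,4.975): [(30.7082, 0) (47, 0) (47, 14) (29.5172, 14)]  |A|=236.4217
3. ⊥bis P3·P1 via (42.475,7.8): [(30.7082, 0) (47, 0) (47, 0.5534) (38.6035, 14) (29.5172, 14)]  |A|=179.9698
4. ⊥bis P3·P2 via (23.72,6.8): [(30.7082, 0) (47, 0) (47, 0.5534) (38.6035, 14) (29.5172, 14)]  |A|=179.9698
5. canonical 5-gon: [(30.7082, 0) (47, 0) (47, 0.5534) (38.6035, 14) (29.5172, 14)]
6. shoelace: 179.9698

Area of P3's cell: 179.9698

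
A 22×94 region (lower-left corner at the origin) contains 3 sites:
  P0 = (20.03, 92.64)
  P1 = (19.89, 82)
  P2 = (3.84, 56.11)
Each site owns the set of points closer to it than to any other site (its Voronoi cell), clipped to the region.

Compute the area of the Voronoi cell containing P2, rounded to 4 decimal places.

1. box [0,22]×[0,94]: [(0, 0) (22, 0) (22, 94) (0, 94)]
2. ⊥bis P2·P0 via (11.935,74.375): [(0, 79.6646) (0, 0) (22, 0) (22, 69.9142)]  |A|=1645.3666
3. ⊥bis P2·P1 via (11.865,69.055): [(0, 76.4105) (0, 0) (22, 0) (22, 62.772)]  |A|=1531.0073
4. canonical 4-gon: [(0, 76.4105) (0, 0) (22, 0) (22, 62.772)]
5. shoelace: 1531.0073

Area of P2's cell: 1531.0073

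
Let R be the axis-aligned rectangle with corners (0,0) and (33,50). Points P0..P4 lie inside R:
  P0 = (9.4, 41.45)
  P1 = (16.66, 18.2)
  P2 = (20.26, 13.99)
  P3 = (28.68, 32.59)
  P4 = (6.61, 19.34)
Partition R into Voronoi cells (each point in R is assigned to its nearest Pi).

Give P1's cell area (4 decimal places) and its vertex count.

1. box [0,33]×[0,50]: [(0, 0) (33, 0) (33, 50) (0, 50)]
2. ⊥bis P1·P0 via (13.03,29.825): [(0, 25.7563) (0, 0) (33, 0) (33, 36.0608)]  |A|=1019.9817
3. ⊥bis P1·P2 via (18.46,16.095): [(0, 25.7563) (0, 0.3097) (33, 28.5283) (33, 36.0608)]  |A|=544.155
4. ⊥bis P1·P3 via (22.67,25.395): [(16.1865, 30.8107) (0, 25.7563) (0, 0.3097) (26.042, 22.5784)]  |A|=422.8715
5. ⊥bis P1·P4 via (11.635,18.77): [(16.1865, 30.8107) (12.8838, 29.7794) (10.5659, 9.3447) (26.042, 22.5784)]  |A|=161.4634
6. canonical 4-gon: [(16.1865, 30.8107) (12.8838, 29.7794) (10.5659, 9.3447) (26.042, 22.5784)]
7. shoelace: 161.4634

Area of P1's cell: 161.4634 (4 vertices)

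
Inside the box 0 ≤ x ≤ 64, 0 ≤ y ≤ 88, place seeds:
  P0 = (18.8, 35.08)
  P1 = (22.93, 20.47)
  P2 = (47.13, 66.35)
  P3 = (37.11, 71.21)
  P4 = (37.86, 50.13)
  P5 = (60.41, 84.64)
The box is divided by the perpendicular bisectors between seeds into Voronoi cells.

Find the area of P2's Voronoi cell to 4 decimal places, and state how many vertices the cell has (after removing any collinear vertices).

Area of P2's cell: 499.8819 (4 vertices)

1. box [0,64]×[0,88]: [(0, 0) (64, 0) (64, 88) (0, 88)]
2. ⊥bis P2·P0 via (32.965,50.715): [(0, 80.5806) (64, 22.5979) (64, 88) (0, 88)]  |A|=2330.2867
3. ⊥bis P2·P1 via (35.03,43.41): [(0, 80.5806) (49.3864, 35.8375) (64, 28.1294) (64, 88) (0, 88)]  |A|=2289.8692
4. ⊥bis P2·P3 via (42.12,68.78): [(33.238, 50.4677) (49.3864, 35.8375) (64, 28.1294) (64, 88) (51.4423, 88)]  |A|=1201.1931
5. ⊥bis P2·P4 via (42.495,58.24): [(38.1987, 60.6954) (64, 45.9495) (64, 88) (51.4423, 88)]  |A|=713.9197
6. ⊥bis P2·P5 via (53.77,75.495): [(47.5629, 80.0018) (38.1987, 60.6954) (64, 45.9495) (64, 68.0672)]  |A|=499.8819
7. canonical 4-gon: [(47.5629, 80.0018) (38.1987, 60.6954) (64, 45.9495) (64, 68.0672)]
8. shoelace: 499.8819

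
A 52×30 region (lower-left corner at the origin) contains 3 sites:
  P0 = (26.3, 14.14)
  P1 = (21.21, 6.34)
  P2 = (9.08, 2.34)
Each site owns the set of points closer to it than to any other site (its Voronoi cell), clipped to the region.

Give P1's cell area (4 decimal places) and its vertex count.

1. box [0,52]×[0,30]: [(0, 0) (52, 0) (52, 30) (0, 30)]
2. ⊥bis P1·P0 via (23.755,10.24): [(0, 25.7417) (0, 0) (39.4469, 0)]  |A|=507.7149
3. ⊥bis P1·P2 via (15.145,4.34): [(10.3051, 19.0169) (16.5762, 0) (39.4469, 0)]  |A|=217.4657
4. canonical 3-gon: [(10.3051, 19.0169) (16.5762, 0) (39.4469, 0)]
5. shoelace: 217.4657

Area of P1's cell: 217.4657 (3 vertices)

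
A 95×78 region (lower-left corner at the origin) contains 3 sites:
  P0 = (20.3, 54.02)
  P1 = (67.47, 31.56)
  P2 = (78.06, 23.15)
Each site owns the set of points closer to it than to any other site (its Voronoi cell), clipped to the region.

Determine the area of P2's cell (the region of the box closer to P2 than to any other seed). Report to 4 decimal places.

Area of P2's cell: 1216.6414

1. box [0,95]×[0,78]: [(0, 0) (95, 0) (95, 78) (0, 78)]
2. ⊥bis P2·P0 via (49.18,38.585): [(28.5581, 0) (95, 0) (95, 78) (70.2455, 78)]  |A|=3556.6598
3. ⊥bis P2·P1 via (72.765,27.355): [(51.0412, 0) (95, 0) (95, 55.3537)]  |A|=1216.6414
4. canonical 3-gon: [(51.0412, 0) (95, 0) (95, 55.3537)]
5. shoelace: 1216.6414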